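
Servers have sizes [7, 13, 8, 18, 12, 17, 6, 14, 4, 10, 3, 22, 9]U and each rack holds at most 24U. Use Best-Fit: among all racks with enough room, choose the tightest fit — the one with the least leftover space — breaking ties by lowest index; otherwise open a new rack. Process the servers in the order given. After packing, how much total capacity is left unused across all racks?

rack 1: place 7U, 17U left
rack 1: place 13U, 4U left
rack 2: place 8U, 16U left
rack 3: place 18U, 6U left
rack 2: place 12U, 4U left
rack 4: place 17U, 7U left
rack 3: place 6U, 0U left
rack 5: place 14U, 10U left
rack 1: place 4U, 0U left
rack 5: place 10U, 0U left
rack 2: place 3U, 1U left
rack 6: place 22U, 2U left
rack 7: place 9U, 15U left
7 racks × 24U = 168U; used 143U; unused 25U.

25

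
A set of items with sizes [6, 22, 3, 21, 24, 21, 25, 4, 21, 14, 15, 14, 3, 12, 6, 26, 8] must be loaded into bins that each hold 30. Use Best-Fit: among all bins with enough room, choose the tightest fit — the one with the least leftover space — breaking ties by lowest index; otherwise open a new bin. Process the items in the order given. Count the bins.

9 bins

bin 1: place 6, 24 left
bin 1: place 22, 2 left
bin 2: place 3, 27 left
bin 2: place 21, 6 left
bin 3: place 24, 6 left
bin 4: place 21, 9 left
bin 5: place 25, 5 left
bin 5: place 4, 1 left
bin 6: place 21, 9 left
bin 7: place 14, 16 left
bin 7: place 15, 1 left
bin 8: place 14, 16 left
bin 2: place 3, 3 left
bin 8: place 12, 4 left
bin 3: place 6, 0 left
bin 9: place 26, 4 left
bin 4: place 8, 1 left
Final bins: [6,22] [3,21,3] [24,6] [21,8] [25,4] [21] [14,15] [14,12] [26].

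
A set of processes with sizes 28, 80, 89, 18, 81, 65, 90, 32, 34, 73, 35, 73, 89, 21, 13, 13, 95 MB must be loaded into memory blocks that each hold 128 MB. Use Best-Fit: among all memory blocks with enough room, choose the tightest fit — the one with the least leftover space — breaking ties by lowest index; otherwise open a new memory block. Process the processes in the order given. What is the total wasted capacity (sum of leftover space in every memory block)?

28 MB → memory block 1 (remaining 100 MB)
80 MB → memory block 1 (remaining 20 MB)
89 MB → memory block 2 (remaining 39 MB)
18 MB → memory block 1 (remaining 2 MB)
81 MB → memory block 3 (remaining 47 MB)
65 MB → memory block 4 (remaining 63 MB)
90 MB → memory block 5 (remaining 38 MB)
32 MB → memory block 5 (remaining 6 MB)
34 MB → memory block 2 (remaining 5 MB)
73 MB → memory block 6 (remaining 55 MB)
35 MB → memory block 3 (remaining 12 MB)
73 MB → memory block 7 (remaining 55 MB)
89 MB → memory block 8 (remaining 39 MB)
21 MB → memory block 8 (remaining 18 MB)
13 MB → memory block 8 (remaining 5 MB)
13 MB → memory block 6 (remaining 42 MB)
95 MB → memory block 9 (remaining 33 MB)
9 memory blocks × 128 MB = 1152 MB; used 929 MB; unused 223 MB.

223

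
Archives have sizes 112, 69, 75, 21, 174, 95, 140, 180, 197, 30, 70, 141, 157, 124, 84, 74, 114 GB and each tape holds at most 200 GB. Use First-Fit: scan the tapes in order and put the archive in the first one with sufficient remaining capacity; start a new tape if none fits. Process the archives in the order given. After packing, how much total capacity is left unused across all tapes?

112 GB → tape 1 (remaining 88 GB)
69 GB → tape 1 (remaining 19 GB)
75 GB → tape 2 (remaining 125 GB)
21 GB → tape 2 (remaining 104 GB)
174 GB → tape 3 (remaining 26 GB)
95 GB → tape 2 (remaining 9 GB)
140 GB → tape 4 (remaining 60 GB)
180 GB → tape 5 (remaining 20 GB)
197 GB → tape 6 (remaining 3 GB)
30 GB → tape 4 (remaining 30 GB)
70 GB → tape 7 (remaining 130 GB)
141 GB → tape 8 (remaining 59 GB)
157 GB → tape 9 (remaining 43 GB)
124 GB → tape 7 (remaining 6 GB)
84 GB → tape 10 (remaining 116 GB)
74 GB → tape 10 (remaining 42 GB)
114 GB → tape 11 (remaining 86 GB)
11 tapes × 200 GB = 2200 GB; used 1857 GB; unused 343 GB.

343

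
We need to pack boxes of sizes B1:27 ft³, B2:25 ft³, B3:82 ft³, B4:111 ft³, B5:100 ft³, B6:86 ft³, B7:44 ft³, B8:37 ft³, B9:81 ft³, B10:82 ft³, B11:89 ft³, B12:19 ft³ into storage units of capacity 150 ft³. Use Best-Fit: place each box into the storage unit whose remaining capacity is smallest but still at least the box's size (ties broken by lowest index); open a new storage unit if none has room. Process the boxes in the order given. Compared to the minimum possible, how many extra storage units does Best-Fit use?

0

Best-Fit: [27,25,82] [111,37] [100,44] [86] [81] [82] [89,19] → 7 storage units.
7 boxes exceed 75 ft³ (half the capacity), and no two of those can share a storage unit, so at least 7 storage units are needed.
So 7 is already optimal.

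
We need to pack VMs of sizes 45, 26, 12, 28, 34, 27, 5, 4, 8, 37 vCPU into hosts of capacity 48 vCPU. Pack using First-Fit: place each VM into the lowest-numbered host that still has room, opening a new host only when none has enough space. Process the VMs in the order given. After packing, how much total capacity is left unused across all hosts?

45 vCPU → host 1 (remaining 3 vCPU)
26 vCPU → host 2 (remaining 22 vCPU)
12 vCPU → host 2 (remaining 10 vCPU)
28 vCPU → host 3 (remaining 20 vCPU)
34 vCPU → host 4 (remaining 14 vCPU)
27 vCPU → host 5 (remaining 21 vCPU)
5 vCPU → host 2 (remaining 5 vCPU)
4 vCPU → host 2 (remaining 1 vCPU)
8 vCPU → host 3 (remaining 12 vCPU)
37 vCPU → host 6 (remaining 11 vCPU)
6 hosts × 48 vCPU = 288 vCPU; used 226 vCPU; unused 62 vCPU.

62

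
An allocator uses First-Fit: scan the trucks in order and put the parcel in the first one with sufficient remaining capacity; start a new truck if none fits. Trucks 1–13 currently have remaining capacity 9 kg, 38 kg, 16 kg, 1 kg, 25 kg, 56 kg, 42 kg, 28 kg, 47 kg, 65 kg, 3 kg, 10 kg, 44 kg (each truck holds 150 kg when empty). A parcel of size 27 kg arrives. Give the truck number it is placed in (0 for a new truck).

2

Trucks with room: truck 2 (38 kg), truck 6 (56 kg), truck 7 (42 kg), truck 8 (28 kg), truck 9 (47 kg), truck 10 (65 kg), truck 13 (44 kg).
The first with room is truck 2.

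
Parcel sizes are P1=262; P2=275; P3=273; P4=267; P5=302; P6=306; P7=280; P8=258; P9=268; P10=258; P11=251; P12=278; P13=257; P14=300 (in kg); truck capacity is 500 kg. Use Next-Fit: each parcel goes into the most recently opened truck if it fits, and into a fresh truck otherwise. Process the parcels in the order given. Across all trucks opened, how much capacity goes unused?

Put P1 (262 kg) in truck 1; 238 kg remain.
Put P2 (275 kg) in truck 2; 225 kg remain.
Put P3 (273 kg) in truck 3; 227 kg remain.
Put P4 (267 kg) in truck 4; 233 kg remain.
Put P5 (302 kg) in truck 5; 198 kg remain.
Put P6 (306 kg) in truck 6; 194 kg remain.
Put P7 (280 kg) in truck 7; 220 kg remain.
Put P8 (258 kg) in truck 8; 242 kg remain.
Put P9 (268 kg) in truck 9; 232 kg remain.
Put P10 (258 kg) in truck 10; 242 kg remain.
Put P11 (251 kg) in truck 11; 249 kg remain.
Put P12 (278 kg) in truck 12; 222 kg remain.
Put P13 (257 kg) in truck 13; 243 kg remain.
Put P14 (300 kg) in truck 14; 200 kg remain.
14 trucks × 500 kg = 7000 kg; used 3835 kg; unused 3165 kg.

3165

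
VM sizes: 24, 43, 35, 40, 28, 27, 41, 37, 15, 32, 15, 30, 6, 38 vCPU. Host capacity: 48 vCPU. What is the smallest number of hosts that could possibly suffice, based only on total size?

9

Total size = 24 + 43 + 35 + 40 + 28 + 27 + 41 + 37 + 15 + 32 + 15 + 30 + 6 + 38 = 411 vCPU.
⌈411 / 48⌉ = 9.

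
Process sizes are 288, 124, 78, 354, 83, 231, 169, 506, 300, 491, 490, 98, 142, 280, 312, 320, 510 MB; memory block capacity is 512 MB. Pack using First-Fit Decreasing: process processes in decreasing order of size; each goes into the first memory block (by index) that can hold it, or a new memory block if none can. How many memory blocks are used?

10

Sorted descending: 510, 506, 491, 490, 354, 320, 312, 300, 288, 280, 231, 169, 142, 124, 98, 83, 78.
Put 510 MB in memory block 1; 2 MB remain.
Put 506 MB in memory block 2; 6 MB remain.
Put 491 MB in memory block 3; 21 MB remain.
Put 490 MB in memory block 4; 22 MB remain.
Put 354 MB in memory block 5; 158 MB remain.
Put 320 MB in memory block 6; 192 MB remain.
Put 312 MB in memory block 7; 200 MB remain.
Put 300 MB in memory block 8; 212 MB remain.
Put 288 MB in memory block 9; 224 MB remain.
Put 280 MB in memory block 10; 232 MB remain.
Put 231 MB in memory block 10; 1 MB remain.
Put 169 MB in memory block 6; 23 MB remain.
Put 142 MB in memory block 5; 16 MB remain.
Put 124 MB in memory block 7; 76 MB remain.
Put 98 MB in memory block 8; 114 MB remain.
Put 83 MB in memory block 8; 31 MB remain.
Put 78 MB in memory block 9; 146 MB remain.
Final memory blocks: [510] [506] [491] [490] [354,142] [320,169] [312,124] [300,98,83] [288,78] [280,231].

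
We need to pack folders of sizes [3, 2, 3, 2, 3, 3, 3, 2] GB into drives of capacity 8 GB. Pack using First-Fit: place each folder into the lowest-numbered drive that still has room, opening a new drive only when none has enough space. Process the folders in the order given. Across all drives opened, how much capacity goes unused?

3

Put 3 GB in drive 1; 5 GB remain.
Put 2 GB in drive 1; 3 GB remain.
Put 3 GB in drive 1; 0 GB remain.
Put 2 GB in drive 2; 6 GB remain.
Put 3 GB in drive 2; 3 GB remain.
Put 3 GB in drive 2; 0 GB remain.
Put 3 GB in drive 3; 5 GB remain.
Put 2 GB in drive 3; 3 GB remain.
3 drives × 8 GB = 24 GB; used 21 GB; unused 3 GB.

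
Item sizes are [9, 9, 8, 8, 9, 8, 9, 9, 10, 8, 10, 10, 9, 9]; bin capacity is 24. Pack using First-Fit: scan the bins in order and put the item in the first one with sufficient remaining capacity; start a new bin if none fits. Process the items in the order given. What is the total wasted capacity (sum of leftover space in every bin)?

Put 9 in bin 1; 15 remain.
Put 9 in bin 1; 6 remain.
Put 8 in bin 2; 16 remain.
Put 8 in bin 2; 8 remain.
Put 9 in bin 3; 15 remain.
Put 8 in bin 2; 0 remain.
Put 9 in bin 3; 6 remain.
Put 9 in bin 4; 15 remain.
Put 10 in bin 4; 5 remain.
Put 8 in bin 5; 16 remain.
Put 10 in bin 5; 6 remain.
Put 10 in bin 6; 14 remain.
Put 9 in bin 6; 5 remain.
Put 9 in bin 7; 15 remain.
7 bins × 24 = 168; used 125; unused 43.

43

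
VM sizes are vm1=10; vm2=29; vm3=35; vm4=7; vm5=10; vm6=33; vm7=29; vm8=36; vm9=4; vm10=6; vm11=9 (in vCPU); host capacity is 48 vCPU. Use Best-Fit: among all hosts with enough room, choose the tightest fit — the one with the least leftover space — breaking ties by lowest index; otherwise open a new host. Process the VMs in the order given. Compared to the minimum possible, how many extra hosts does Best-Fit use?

Best-Fit: [10,29,7] [35,10] [33,9] [29] [36,4,6] → 5 hosts.
Total size 208 vCPU; any packing needs at least ⌈208/48⌉ = 5 hosts.
So 5 is already optimal.

0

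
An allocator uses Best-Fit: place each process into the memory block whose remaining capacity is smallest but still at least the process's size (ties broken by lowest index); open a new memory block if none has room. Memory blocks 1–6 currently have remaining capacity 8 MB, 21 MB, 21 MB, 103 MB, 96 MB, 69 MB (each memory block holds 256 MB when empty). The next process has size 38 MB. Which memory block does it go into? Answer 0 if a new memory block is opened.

Memory blocks with room: memory block 4 (103 MB), memory block 5 (96 MB), memory block 6 (69 MB).
Tightest fit is memory block 6 with 69 MB free.

6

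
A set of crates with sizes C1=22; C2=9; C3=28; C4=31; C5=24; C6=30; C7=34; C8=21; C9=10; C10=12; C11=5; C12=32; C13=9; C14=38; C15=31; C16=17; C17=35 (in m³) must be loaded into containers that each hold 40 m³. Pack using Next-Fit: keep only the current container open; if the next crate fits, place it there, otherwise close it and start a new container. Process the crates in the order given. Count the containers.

14 containers

Put C1 (22 m³) in container 1; 18 m³ remain.
Put C2 (9 m³) in container 1; 9 m³ remain.
Put C3 (28 m³) in container 2; 12 m³ remain.
Put C4 (31 m³) in container 3; 9 m³ remain.
Put C5 (24 m³) in container 4; 16 m³ remain.
Put C6 (30 m³) in container 5; 10 m³ remain.
Put C7 (34 m³) in container 6; 6 m³ remain.
Put C8 (21 m³) in container 7; 19 m³ remain.
Put C9 (10 m³) in container 7; 9 m³ remain.
Put C10 (12 m³) in container 8; 28 m³ remain.
Put C11 (5 m³) in container 8; 23 m³ remain.
Put C12 (32 m³) in container 9; 8 m³ remain.
Put C13 (9 m³) in container 10; 31 m³ remain.
Put C14 (38 m³) in container 11; 2 m³ remain.
Put C15 (31 m³) in container 12; 9 m³ remain.
Put C16 (17 m³) in container 13; 23 m³ remain.
Put C17 (35 m³) in container 14; 5 m³ remain.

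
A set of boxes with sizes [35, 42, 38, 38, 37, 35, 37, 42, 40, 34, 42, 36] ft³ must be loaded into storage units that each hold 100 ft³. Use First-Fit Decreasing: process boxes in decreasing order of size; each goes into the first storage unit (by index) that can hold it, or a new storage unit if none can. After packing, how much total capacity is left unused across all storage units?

Sorted descending: 42, 42, 42, 40, 38, 38, 37, 37, 36, 35, 35, 34.
42 ft³ → storage unit 1 (remaining 58 ft³)
42 ft³ → storage unit 1 (remaining 16 ft³)
42 ft³ → storage unit 2 (remaining 58 ft³)
40 ft³ → storage unit 2 (remaining 18 ft³)
38 ft³ → storage unit 3 (remaining 62 ft³)
38 ft³ → storage unit 3 (remaining 24 ft³)
37 ft³ → storage unit 4 (remaining 63 ft³)
37 ft³ → storage unit 4 (remaining 26 ft³)
36 ft³ → storage unit 5 (remaining 64 ft³)
35 ft³ → storage unit 5 (remaining 29 ft³)
35 ft³ → storage unit 6 (remaining 65 ft³)
34 ft³ → storage unit 6 (remaining 31 ft³)
6 storage units × 100 ft³ = 600 ft³; used 456 ft³; unused 144 ft³.

144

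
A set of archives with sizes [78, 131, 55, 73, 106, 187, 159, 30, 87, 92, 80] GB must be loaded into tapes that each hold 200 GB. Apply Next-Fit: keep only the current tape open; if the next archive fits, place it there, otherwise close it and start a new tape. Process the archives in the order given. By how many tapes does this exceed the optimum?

Next-Fit: [78] [131,55] [73,106] [187] [159,30] [87,92] [80] → 7 tapes.
Total size 1078 GB; any packing needs at least ⌈1078/200⌉ = 6 tapes.
An optimal packing achieves that bound: [187] [159,30] [131,55] [106,92] [87,80] [78,73] → 6 tapes.
Excess: 7 − 6 = 1.

1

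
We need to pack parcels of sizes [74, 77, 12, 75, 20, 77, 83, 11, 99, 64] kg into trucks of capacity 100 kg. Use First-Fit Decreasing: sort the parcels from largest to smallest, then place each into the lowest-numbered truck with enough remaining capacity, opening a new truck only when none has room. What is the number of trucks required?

7

Sorted descending: 99, 83, 77, 77, 75, 74, 64, 20, 12, 11.
Put 99 kg in truck 1; 1 kg remain.
Put 83 kg in truck 2; 17 kg remain.
Put 77 kg in truck 3; 23 kg remain.
Put 77 kg in truck 4; 23 kg remain.
Put 75 kg in truck 5; 25 kg remain.
Put 74 kg in truck 6; 26 kg remain.
Put 64 kg in truck 7; 36 kg remain.
Put 20 kg in truck 3; 3 kg remain.
Put 12 kg in truck 2; 5 kg remain.
Put 11 kg in truck 4; 12 kg remain.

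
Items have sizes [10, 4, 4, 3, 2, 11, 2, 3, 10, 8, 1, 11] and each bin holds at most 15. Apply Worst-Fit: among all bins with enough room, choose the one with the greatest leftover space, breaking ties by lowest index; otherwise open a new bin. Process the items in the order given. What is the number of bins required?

10 → bin 1 (remaining 5)
4 → bin 1 (remaining 1)
4 → bin 2 (remaining 11)
3 → bin 2 (remaining 8)
2 → bin 2 (remaining 6)
11 → bin 3 (remaining 4)
2 → bin 2 (remaining 4)
3 → bin 2 (remaining 1)
10 → bin 4 (remaining 5)
8 → bin 5 (remaining 7)
1 → bin 5 (remaining 6)
11 → bin 6 (remaining 4)

6 bins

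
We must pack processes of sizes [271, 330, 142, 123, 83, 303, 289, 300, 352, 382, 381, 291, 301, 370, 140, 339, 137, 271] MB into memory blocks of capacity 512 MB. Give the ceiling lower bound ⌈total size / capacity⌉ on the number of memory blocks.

Total size = 271 + 330 + 142 + 123 + 83 + 303 + 289 + 300 + 352 + 382 + 381 + 291 + 301 + 370 + 140 + 339 + 137 + 271 = 4805 MB.
⌈4805 / 512⌉ = 10.

10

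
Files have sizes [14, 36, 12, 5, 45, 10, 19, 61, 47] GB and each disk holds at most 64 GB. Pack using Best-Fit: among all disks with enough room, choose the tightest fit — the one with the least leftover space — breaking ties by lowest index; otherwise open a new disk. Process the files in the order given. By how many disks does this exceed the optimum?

Best-Fit: [14,36,12] [5,45,10] [19] [61] [47] → 5 disks.
Total size 249 GB; any packing needs at least ⌈249/64⌉ = 4 disks.
An optimal packing achieves that bound: [61] [47,14] [45,19] [36,12,10,5] → 4 disks.
Excess: 5 − 4 = 1.

1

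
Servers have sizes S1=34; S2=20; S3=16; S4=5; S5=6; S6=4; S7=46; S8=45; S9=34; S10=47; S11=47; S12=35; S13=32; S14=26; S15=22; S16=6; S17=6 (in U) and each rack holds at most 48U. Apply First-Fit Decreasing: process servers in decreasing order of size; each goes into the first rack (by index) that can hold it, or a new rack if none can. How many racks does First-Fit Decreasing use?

10

Sorted descending: 47, 47, 46, 45, 35, 34, 34, 32, 26, 22, 20, 16, 6, 6, 6, 5, 4.
47U → rack 1 (remaining 1U)
47U → rack 2 (remaining 1U)
46U → rack 3 (remaining 2U)
45U → rack 4 (remaining 3U)
35U → rack 5 (remaining 13U)
34U → rack 6 (remaining 14U)
34U → rack 7 (remaining 14U)
32U → rack 8 (remaining 16U)
26U → rack 9 (remaining 22U)
22U → rack 9 (remaining 0U)
20U → rack 10 (remaining 28U)
16U → rack 8 (remaining 0U)
6U → rack 5 (remaining 7U)
6U → rack 5 (remaining 1U)
6U → rack 6 (remaining 8U)
5U → rack 6 (remaining 3U)
4U → rack 7 (remaining 10U)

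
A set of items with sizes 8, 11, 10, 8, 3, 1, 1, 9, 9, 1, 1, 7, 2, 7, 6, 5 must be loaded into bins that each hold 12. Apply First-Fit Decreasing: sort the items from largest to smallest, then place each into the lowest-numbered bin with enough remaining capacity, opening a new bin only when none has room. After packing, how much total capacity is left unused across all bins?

Sorted descending: 11, 10, 9, 9, 8, 8, 7, 7, 6, 5, 3, 2, 1, 1, 1, 1.
Put 11 in bin 1; 1 remain.
Put 10 in bin 2; 2 remain.
Put 9 in bin 3; 3 remain.
Put 9 in bin 4; 3 remain.
Put 8 in bin 5; 4 remain.
Put 8 in bin 6; 4 remain.
Put 7 in bin 7; 5 remain.
Put 7 in bin 8; 5 remain.
Put 6 in bin 9; 6 remain.
Put 5 in bin 7; 0 remain.
Put 3 in bin 3; 0 remain.
Put 2 in bin 2; 0 remain.
Put 1 in bin 1; 0 remain.
Put 1 in bin 4; 2 remain.
Put 1 in bin 4; 1 remain.
Put 1 in bin 4; 0 remain.
9 bins × 12 = 108; used 89; unused 19.

19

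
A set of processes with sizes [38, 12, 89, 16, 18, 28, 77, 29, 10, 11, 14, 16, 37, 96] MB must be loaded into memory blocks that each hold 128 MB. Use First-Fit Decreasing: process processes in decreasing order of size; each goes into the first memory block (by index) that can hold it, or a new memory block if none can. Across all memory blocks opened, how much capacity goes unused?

21

Sorted descending: 96, 89, 77, 38, 37, 29, 28, 18, 16, 16, 14, 12, 11, 10.
memory block 1: place 96 MB, 32 MB left
memory block 2: place 89 MB, 39 MB left
memory block 3: place 77 MB, 51 MB left
memory block 2: place 38 MB, 1 MB left
memory block 3: place 37 MB, 14 MB left
memory block 1: place 29 MB, 3 MB left
memory block 4: place 28 MB, 100 MB left
memory block 4: place 18 MB, 82 MB left
memory block 4: place 16 MB, 66 MB left
memory block 4: place 16 MB, 50 MB left
memory block 3: place 14 MB, 0 MB left
memory block 4: place 12 MB, 38 MB left
memory block 4: place 11 MB, 27 MB left
memory block 4: place 10 MB, 17 MB left
4 memory blocks × 128 MB = 512 MB; used 491 MB; unused 21 MB.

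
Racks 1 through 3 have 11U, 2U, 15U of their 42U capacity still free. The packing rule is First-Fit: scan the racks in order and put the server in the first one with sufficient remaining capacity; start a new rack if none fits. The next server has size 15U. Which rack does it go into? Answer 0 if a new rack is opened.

Racks with room: rack 3 (15U).
The first with room is rack 3.

3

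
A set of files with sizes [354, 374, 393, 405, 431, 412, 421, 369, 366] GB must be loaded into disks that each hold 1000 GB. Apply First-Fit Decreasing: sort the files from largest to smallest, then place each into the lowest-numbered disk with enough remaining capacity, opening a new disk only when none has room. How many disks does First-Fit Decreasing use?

Sorted descending: 431, 421, 412, 405, 393, 374, 369, 366, 354.
disk 1: place 431 GB, 569 GB left
disk 1: place 421 GB, 148 GB left
disk 2: place 412 GB, 588 GB left
disk 2: place 405 GB, 183 GB left
disk 3: place 393 GB, 607 GB left
disk 3: place 374 GB, 233 GB left
disk 4: place 369 GB, 631 GB left
disk 4: place 366 GB, 265 GB left
disk 5: place 354 GB, 646 GB left
Final disks: [431,421] [412,405] [393,374] [369,366] [354].

5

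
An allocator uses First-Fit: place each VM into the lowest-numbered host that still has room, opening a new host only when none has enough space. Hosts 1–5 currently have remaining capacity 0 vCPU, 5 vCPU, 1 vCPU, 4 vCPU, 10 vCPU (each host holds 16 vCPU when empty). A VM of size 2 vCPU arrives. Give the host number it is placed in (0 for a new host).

Hosts with room: host 2 (5 vCPU), host 4 (4 vCPU), host 5 (10 vCPU).
The first with room is host 2.

2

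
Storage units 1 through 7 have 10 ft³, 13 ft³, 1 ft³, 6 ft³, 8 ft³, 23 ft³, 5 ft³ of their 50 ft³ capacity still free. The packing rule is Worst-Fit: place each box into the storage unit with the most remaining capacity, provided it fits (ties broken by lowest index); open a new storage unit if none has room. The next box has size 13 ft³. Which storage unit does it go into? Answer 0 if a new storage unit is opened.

6

Storage units with room: storage unit 2 (13 ft³), storage unit 6 (23 ft³).
Most room is storage unit 6 with 23 ft³ free.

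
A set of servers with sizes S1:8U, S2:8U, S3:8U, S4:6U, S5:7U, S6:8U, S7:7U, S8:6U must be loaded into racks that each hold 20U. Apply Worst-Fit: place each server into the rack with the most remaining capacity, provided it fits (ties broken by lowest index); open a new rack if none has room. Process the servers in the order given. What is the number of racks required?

4

S1 (8U) → rack 1 (remaining 12U)
S2 (8U) → rack 1 (remaining 4U)
S3 (8U) → rack 2 (remaining 12U)
S4 (6U) → rack 2 (remaining 6U)
S5 (7U) → rack 3 (remaining 13U)
S6 (8U) → rack 3 (remaining 5U)
S7 (7U) → rack 4 (remaining 13U)
S8 (6U) → rack 4 (remaining 7U)
Final racks: [8,8] [8,6] [7,8] [7,6].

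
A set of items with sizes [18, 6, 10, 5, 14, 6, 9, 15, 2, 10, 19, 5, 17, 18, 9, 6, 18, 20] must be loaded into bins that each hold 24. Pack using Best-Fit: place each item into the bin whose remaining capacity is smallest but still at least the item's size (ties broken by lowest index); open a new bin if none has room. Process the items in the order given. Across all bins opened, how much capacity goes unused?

33

18 → bin 1 (remaining 6)
6 → bin 1 (remaining 0)
10 → bin 2 (remaining 14)
5 → bin 2 (remaining 9)
14 → bin 3 (remaining 10)
6 → bin 2 (remaining 3)
9 → bin 3 (remaining 1)
15 → bin 4 (remaining 9)
2 → bin 2 (remaining 1)
10 → bin 5 (remaining 14)
19 → bin 6 (remaining 5)
5 → bin 6 (remaining 0)
17 → bin 7 (remaining 7)
18 → bin 8 (remaining 6)
9 → bin 4 (remaining 0)
6 → bin 8 (remaining 0)
18 → bin 9 (remaining 6)
20 → bin 10 (remaining 4)
10 bins × 24 = 240; used 207; unused 33.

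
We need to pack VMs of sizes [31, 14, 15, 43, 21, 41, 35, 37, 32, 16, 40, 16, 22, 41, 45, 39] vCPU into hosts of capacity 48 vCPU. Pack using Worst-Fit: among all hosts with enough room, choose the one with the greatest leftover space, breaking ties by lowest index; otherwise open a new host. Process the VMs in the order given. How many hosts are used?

12 hosts

Put 31 vCPU in host 1; 17 vCPU remain.
Put 14 vCPU in host 1; 3 vCPU remain.
Put 15 vCPU in host 2; 33 vCPU remain.
Put 43 vCPU in host 3; 5 vCPU remain.
Put 21 vCPU in host 2; 12 vCPU remain.
Put 41 vCPU in host 4; 7 vCPU remain.
Put 35 vCPU in host 5; 13 vCPU remain.
Put 37 vCPU in host 6; 11 vCPU remain.
Put 32 vCPU in host 7; 16 vCPU remain.
Put 16 vCPU in host 7; 0 vCPU remain.
Put 40 vCPU in host 8; 8 vCPU remain.
Put 16 vCPU in host 9; 32 vCPU remain.
Put 22 vCPU in host 9; 10 vCPU remain.
Put 41 vCPU in host 10; 7 vCPU remain.
Put 45 vCPU in host 11; 3 vCPU remain.
Put 39 vCPU in host 12; 9 vCPU remain.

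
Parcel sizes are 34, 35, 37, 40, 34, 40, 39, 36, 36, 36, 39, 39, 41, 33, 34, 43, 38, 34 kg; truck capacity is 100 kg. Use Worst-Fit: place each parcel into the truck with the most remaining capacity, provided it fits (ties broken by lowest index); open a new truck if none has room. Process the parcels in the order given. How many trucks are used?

9

Put 34 kg in truck 1; 66 kg remain.
Put 35 kg in truck 1; 31 kg remain.
Put 37 kg in truck 2; 63 kg remain.
Put 40 kg in truck 2; 23 kg remain.
Put 34 kg in truck 3; 66 kg remain.
Put 40 kg in truck 3; 26 kg remain.
Put 39 kg in truck 4; 61 kg remain.
Put 36 kg in truck 4; 25 kg remain.
Put 36 kg in truck 5; 64 kg remain.
Put 36 kg in truck 5; 28 kg remain.
Put 39 kg in truck 6; 61 kg remain.
Put 39 kg in truck 6; 22 kg remain.
Put 41 kg in truck 7; 59 kg remain.
Put 33 kg in truck 7; 26 kg remain.
Put 34 kg in truck 8; 66 kg remain.
Put 43 kg in truck 8; 23 kg remain.
Put 38 kg in truck 9; 62 kg remain.
Put 34 kg in truck 9; 28 kg remain.
Final trucks: [34,35] [37,40] [34,40] [39,36] [36,36] [39,39] [41,33] [34,43] [38,34].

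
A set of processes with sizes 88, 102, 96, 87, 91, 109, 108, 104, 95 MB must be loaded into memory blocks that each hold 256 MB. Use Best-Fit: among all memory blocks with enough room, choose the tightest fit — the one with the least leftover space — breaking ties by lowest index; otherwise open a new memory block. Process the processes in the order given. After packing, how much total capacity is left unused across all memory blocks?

400

memory block 1: place 88 MB, 168 MB left
memory block 1: place 102 MB, 66 MB left
memory block 2: place 96 MB, 160 MB left
memory block 2: place 87 MB, 73 MB left
memory block 3: place 91 MB, 165 MB left
memory block 3: place 109 MB, 56 MB left
memory block 4: place 108 MB, 148 MB left
memory block 4: place 104 MB, 44 MB left
memory block 5: place 95 MB, 161 MB left
5 memory blocks × 256 MB = 1280 MB; used 880 MB; unused 400 MB.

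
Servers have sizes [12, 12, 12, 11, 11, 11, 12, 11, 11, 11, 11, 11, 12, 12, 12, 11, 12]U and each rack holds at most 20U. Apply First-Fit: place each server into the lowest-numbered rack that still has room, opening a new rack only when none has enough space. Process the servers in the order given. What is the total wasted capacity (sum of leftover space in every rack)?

145

Put 12U in rack 1; 8U remain.
Put 12U in rack 2; 8U remain.
Put 12U in rack 3; 8U remain.
Put 11U in rack 4; 9U remain.
Put 11U in rack 5; 9U remain.
Put 11U in rack 6; 9U remain.
Put 12U in rack 7; 8U remain.
Put 11U in rack 8; 9U remain.
Put 11U in rack 9; 9U remain.
Put 11U in rack 10; 9U remain.
Put 11U in rack 11; 9U remain.
Put 11U in rack 12; 9U remain.
Put 12U in rack 13; 8U remain.
Put 12U in rack 14; 8U remain.
Put 12U in rack 15; 8U remain.
Put 11U in rack 16; 9U remain.
Put 12U in rack 17; 8U remain.
17 racks × 20U = 340U; used 195U; unused 145U.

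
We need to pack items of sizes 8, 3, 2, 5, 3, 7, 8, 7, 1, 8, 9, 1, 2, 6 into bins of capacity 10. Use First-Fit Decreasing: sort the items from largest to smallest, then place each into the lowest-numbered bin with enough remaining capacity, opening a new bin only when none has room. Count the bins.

8

Sorted descending: 9, 8, 8, 8, 7, 7, 6, 5, 3, 3, 2, 2, 1, 1.
bin 1: place 9, 1 left
bin 2: place 8, 2 left
bin 3: place 8, 2 left
bin 4: place 8, 2 left
bin 5: place 7, 3 left
bin 6: place 7, 3 left
bin 7: place 6, 4 left
bin 8: place 5, 5 left
bin 5: place 3, 0 left
bin 6: place 3, 0 left
bin 2: place 2, 0 left
bin 3: place 2, 0 left
bin 1: place 1, 0 left
bin 4: place 1, 1 left
Final bins: [9,1] [8,2] [8,2] [8,1] [7,3] [7,3] [6] [5].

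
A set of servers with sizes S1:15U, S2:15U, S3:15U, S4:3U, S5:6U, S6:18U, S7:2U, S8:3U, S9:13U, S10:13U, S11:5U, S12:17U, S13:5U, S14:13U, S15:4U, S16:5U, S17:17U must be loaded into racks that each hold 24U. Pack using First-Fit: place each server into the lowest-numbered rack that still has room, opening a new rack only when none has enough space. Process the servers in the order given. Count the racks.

9 racks

S1 (15U) → rack 1 (remaining 9U)
S2 (15U) → rack 2 (remaining 9U)
S3 (15U) → rack 3 (remaining 9U)
S4 (3U) → rack 1 (remaining 6U)
S5 (6U) → rack 1 (remaining 0U)
S6 (18U) → rack 4 (remaining 6U)
S7 (2U) → rack 2 (remaining 7U)
S8 (3U) → rack 2 (remaining 4U)
S9 (13U) → rack 5 (remaining 11U)
S10 (13U) → rack 6 (remaining 11U)
S11 (5U) → rack 3 (remaining 4U)
S12 (17U) → rack 7 (remaining 7U)
S13 (5U) → rack 4 (remaining 1U)
S14 (13U) → rack 8 (remaining 11U)
S15 (4U) → rack 2 (remaining 0U)
S16 (5U) → rack 5 (remaining 6U)
S17 (17U) → rack 9 (remaining 7U)
Final racks: [15,3,6] [15,2,3,4] [15,5] [18,5] [13,5] [13] [17] [13] [17].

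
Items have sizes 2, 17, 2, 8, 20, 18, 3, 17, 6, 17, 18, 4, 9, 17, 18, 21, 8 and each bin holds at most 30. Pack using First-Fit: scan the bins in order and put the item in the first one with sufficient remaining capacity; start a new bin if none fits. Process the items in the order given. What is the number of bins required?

9 bins

Put 2 in bin 1; 28 remain.
Put 17 in bin 1; 11 remain.
Put 2 in bin 1; 9 remain.
Put 8 in bin 1; 1 remain.
Put 20 in bin 2; 10 remain.
Put 18 in bin 3; 12 remain.
Put 3 in bin 2; 7 remain.
Put 17 in bin 4; 13 remain.
Put 6 in bin 2; 1 remain.
Put 17 in bin 5; 13 remain.
Put 18 in bin 6; 12 remain.
Put 4 in bin 3; 8 remain.
Put 9 in bin 4; 4 remain.
Put 17 in bin 7; 13 remain.
Put 18 in bin 8; 12 remain.
Put 21 in bin 9; 9 remain.
Put 8 in bin 3; 0 remain.
Final bins: [2,17,2,8] [20,3,6] [18,4,8] [17,9] [17] [18] [17] [18] [21].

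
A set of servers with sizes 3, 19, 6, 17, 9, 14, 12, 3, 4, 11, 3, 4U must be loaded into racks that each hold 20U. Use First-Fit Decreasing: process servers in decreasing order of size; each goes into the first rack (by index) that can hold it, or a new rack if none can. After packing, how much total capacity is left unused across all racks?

Sorted descending: 19, 17, 14, 12, 11, 9, 6, 4, 4, 3, 3, 3.
rack 1: place 19U, 1U left
rack 2: place 17U, 3U left
rack 3: place 14U, 6U left
rack 4: place 12U, 8U left
rack 5: place 11U, 9U left
rack 5: place 9U, 0U left
rack 3: place 6U, 0U left
rack 4: place 4U, 4U left
rack 4: place 4U, 0U left
rack 2: place 3U, 0U left
rack 6: place 3U, 17U left
rack 6: place 3U, 14U left
6 racks × 20U = 120U; used 105U; unused 15U.

15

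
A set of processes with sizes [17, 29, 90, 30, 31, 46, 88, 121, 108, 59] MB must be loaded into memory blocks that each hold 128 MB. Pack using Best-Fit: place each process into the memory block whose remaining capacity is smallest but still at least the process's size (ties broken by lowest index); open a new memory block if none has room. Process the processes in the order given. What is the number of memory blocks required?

memory block 1: place 17 MB, 111 MB left
memory block 1: place 29 MB, 82 MB left
memory block 2: place 90 MB, 38 MB left
memory block 2: place 30 MB, 8 MB left
memory block 1: place 31 MB, 51 MB left
memory block 1: place 46 MB, 5 MB left
memory block 3: place 88 MB, 40 MB left
memory block 4: place 121 MB, 7 MB left
memory block 5: place 108 MB, 20 MB left
memory block 6: place 59 MB, 69 MB left

6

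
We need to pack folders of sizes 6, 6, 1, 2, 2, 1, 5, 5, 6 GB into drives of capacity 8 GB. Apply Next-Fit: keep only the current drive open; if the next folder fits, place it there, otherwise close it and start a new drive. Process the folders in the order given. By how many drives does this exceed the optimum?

Next-Fit: [6] [6,1] [2,2,1] [5] [5] [6] → 6 drives.
Total size 34 GB; any packing needs at least ⌈34/8⌉ = 5 drives.
An optimal packing achieves that bound: [6,2] [6,2] [6,1,1] [5] [5] → 5 drives.
Excess: 6 − 5 = 1.

1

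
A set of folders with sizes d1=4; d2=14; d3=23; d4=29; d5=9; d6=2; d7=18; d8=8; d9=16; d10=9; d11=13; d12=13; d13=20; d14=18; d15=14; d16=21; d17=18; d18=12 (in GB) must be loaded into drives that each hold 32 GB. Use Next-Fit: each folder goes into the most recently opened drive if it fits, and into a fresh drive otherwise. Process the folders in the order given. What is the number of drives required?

drive 1: place d1 (4 GB), 28 GB left
drive 1: place d2 (14 GB), 14 GB left
drive 2: place d3 (23 GB), 9 GB left
drive 3: place d4 (29 GB), 3 GB left
drive 4: place d5 (9 GB), 23 GB left
drive 4: place d6 (2 GB), 21 GB left
drive 4: place d7 (18 GB), 3 GB left
drive 5: place d8 (8 GB), 24 GB left
drive 5: place d9 (16 GB), 8 GB left
drive 6: place d10 (9 GB), 23 GB left
drive 6: place d11 (13 GB), 10 GB left
drive 7: place d12 (13 GB), 19 GB left
drive 8: place d13 (20 GB), 12 GB left
drive 9: place d14 (18 GB), 14 GB left
drive 9: place d15 (14 GB), 0 GB left
drive 10: place d16 (21 GB), 11 GB left
drive 11: place d17 (18 GB), 14 GB left
drive 11: place d18 (12 GB), 2 GB left

11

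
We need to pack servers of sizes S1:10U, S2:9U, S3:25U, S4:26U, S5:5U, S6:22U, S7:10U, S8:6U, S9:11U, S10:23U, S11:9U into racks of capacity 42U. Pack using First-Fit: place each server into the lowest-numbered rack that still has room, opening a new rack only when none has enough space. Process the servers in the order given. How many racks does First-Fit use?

5

rack 1: place S1 (10U), 32U left
rack 1: place S2 (9U), 23U left
rack 2: place S3 (25U), 17U left
rack 3: place S4 (26U), 16U left
rack 1: place S5 (5U), 18U left
rack 4: place S6 (22U), 20U left
rack 1: place S7 (10U), 8U left
rack 1: place S8 (6U), 2U left
rack 2: place S9 (11U), 6U left
rack 5: place S10 (23U), 19U left
rack 3: place S11 (9U), 7U left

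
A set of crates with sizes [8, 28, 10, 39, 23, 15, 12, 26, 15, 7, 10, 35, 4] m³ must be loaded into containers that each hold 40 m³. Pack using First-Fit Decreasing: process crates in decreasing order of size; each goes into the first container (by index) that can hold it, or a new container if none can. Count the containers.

Sorted descending: 39, 35, 28, 26, 23, 15, 15, 12, 10, 10, 8, 7, 4.
Put 39 m³ in container 1; 1 m³ remain.
Put 35 m³ in container 2; 5 m³ remain.
Put 28 m³ in container 3; 12 m³ remain.
Put 26 m³ in container 4; 14 m³ remain.
Put 23 m³ in container 5; 17 m³ remain.
Put 15 m³ in container 5; 2 m³ remain.
Put 15 m³ in container 6; 25 m³ remain.
Put 12 m³ in container 3; 0 m³ remain.
Put 10 m³ in container 4; 4 m³ remain.
Put 10 m³ in container 6; 15 m³ remain.
Put 8 m³ in container 6; 7 m³ remain.
Put 7 m³ in container 6; 0 m³ remain.
Put 4 m³ in container 2; 1 m³ remain.
Final containers: [39] [35,4] [28,12] [26,10] [23,15] [15,10,8,7].

6 containers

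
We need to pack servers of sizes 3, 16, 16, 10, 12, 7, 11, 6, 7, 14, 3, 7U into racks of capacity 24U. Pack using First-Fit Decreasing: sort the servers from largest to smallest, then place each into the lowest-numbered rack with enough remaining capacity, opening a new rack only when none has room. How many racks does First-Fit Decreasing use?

5 racks

Sorted descending: 16, 16, 14, 12, 11, 10, 7, 7, 7, 6, 3, 3.
16U → rack 1 (remaining 8U)
16U → rack 2 (remaining 8U)
14U → rack 3 (remaining 10U)
12U → rack 4 (remaining 12U)
11U → rack 4 (remaining 1U)
10U → rack 3 (remaining 0U)
7U → rack 1 (remaining 1U)
7U → rack 2 (remaining 1U)
7U → rack 5 (remaining 17U)
6U → rack 5 (remaining 11U)
3U → rack 5 (remaining 8U)
3U → rack 5 (remaining 5U)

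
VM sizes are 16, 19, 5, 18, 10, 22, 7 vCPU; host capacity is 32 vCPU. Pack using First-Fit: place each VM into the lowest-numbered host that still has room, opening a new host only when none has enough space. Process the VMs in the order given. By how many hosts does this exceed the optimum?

First-Fit: [16,5,10] [19,7] [18] [22] → 4 hosts.
Total size 97 vCPU; any packing needs at least ⌈97/32⌉ = 4 hosts.
So 4 is already optimal.

0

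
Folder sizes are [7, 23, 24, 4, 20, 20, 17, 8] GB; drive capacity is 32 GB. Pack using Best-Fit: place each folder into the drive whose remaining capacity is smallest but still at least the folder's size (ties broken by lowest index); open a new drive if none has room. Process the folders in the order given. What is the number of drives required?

drive 1: place 7 GB, 25 GB left
drive 1: place 23 GB, 2 GB left
drive 2: place 24 GB, 8 GB left
drive 2: place 4 GB, 4 GB left
drive 3: place 20 GB, 12 GB left
drive 4: place 20 GB, 12 GB left
drive 5: place 17 GB, 15 GB left
drive 3: place 8 GB, 4 GB left

5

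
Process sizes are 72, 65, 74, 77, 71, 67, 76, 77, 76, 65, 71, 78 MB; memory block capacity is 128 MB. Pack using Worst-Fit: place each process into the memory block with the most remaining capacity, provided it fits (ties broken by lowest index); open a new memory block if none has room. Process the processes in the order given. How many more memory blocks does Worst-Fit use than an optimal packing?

0

Worst-Fit: [72] [65] [74] [77] [71] [67] [76] [77] [76] [65] [71] [78] → 12 memory blocks.
12 processes exceed 64 MB (half the capacity), and no two of those can share a memory block, so at least 12 memory blocks are needed.
So 12 is already optimal.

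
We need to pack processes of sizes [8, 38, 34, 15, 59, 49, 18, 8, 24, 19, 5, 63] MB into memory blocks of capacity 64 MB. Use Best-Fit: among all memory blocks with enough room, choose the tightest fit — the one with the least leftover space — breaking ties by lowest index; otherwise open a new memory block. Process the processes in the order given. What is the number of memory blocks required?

6

Put 8 MB in memory block 1; 56 MB remain.
Put 38 MB in memory block 1; 18 MB remain.
Put 34 MB in memory block 2; 30 MB remain.
Put 15 MB in memory block 1; 3 MB remain.
Put 59 MB in memory block 3; 5 MB remain.
Put 49 MB in memory block 4; 15 MB remain.
Put 18 MB in memory block 2; 12 MB remain.
Put 8 MB in memory block 2; 4 MB remain.
Put 24 MB in memory block 5; 40 MB remain.
Put 19 MB in memory block 5; 21 MB remain.
Put 5 MB in memory block 3; 0 MB remain.
Put 63 MB in memory block 6; 1 MB remain.
Final memory blocks: [8,38,15] [34,18,8] [59,5] [49] [24,19] [63].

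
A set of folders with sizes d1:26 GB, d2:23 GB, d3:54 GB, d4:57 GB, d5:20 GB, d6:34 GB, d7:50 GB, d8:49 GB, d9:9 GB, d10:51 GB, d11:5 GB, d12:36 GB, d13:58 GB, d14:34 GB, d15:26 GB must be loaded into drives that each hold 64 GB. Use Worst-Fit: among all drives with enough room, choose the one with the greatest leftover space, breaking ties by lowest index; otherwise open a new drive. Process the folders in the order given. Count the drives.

drive 1: place d1 (26 GB), 38 GB left
drive 1: place d2 (23 GB), 15 GB left
drive 2: place d3 (54 GB), 10 GB left
drive 3: place d4 (57 GB), 7 GB left
drive 4: place d5 (20 GB), 44 GB left
drive 4: place d6 (34 GB), 10 GB left
drive 5: place d7 (50 GB), 14 GB left
drive 6: place d8 (49 GB), 15 GB left
drive 1: place d9 (9 GB), 6 GB left
drive 7: place d10 (51 GB), 13 GB left
drive 6: place d11 (5 GB), 10 GB left
drive 8: place d12 (36 GB), 28 GB left
drive 9: place d13 (58 GB), 6 GB left
drive 10: place d14 (34 GB), 30 GB left
drive 10: place d15 (26 GB), 4 GB left

10 drives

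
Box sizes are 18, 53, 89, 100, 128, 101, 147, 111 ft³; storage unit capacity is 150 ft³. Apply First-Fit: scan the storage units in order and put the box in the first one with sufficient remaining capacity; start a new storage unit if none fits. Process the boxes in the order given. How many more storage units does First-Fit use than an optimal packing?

1

First-Fit: [18,53] [89] [100] [128] [101] [147] [111] → 7 storage units.
6 boxes exceed 75 ft³ (half the capacity), and no two of those can share a storage unit, so at least 6 storage units are needed.
An optimal packing achieves that bound: [147] [128,18] [111] [101] [100] [89,53] → 6 storage units.
Excess: 7 − 6 = 1.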